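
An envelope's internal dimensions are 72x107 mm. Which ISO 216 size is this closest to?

Aspect ratio 107/72 ≈ 1.486 (ISO target is √2 ≈ 1.414).
In the A-series (A0 area = 1 m²): A7 = 74 × 105 mm.
Off by 4 mm total — nearest standard size.

A7 (74 × 105 mm)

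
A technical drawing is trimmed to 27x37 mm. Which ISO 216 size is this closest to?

Aspect ratio 37/27 ≈ 1.370 (ISO target is √2 ≈ 1.414).
In the A-series (A0 area = 1 m²): A10 = 26 × 37 mm.
Off by 1 mm total — nearest standard size.

A10 (26 × 37 mm)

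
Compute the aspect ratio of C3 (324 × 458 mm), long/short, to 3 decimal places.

458 / 324 = 1.414
Matches √2 ≈ 1.414 — the ISO 216 defining ratio.

1.414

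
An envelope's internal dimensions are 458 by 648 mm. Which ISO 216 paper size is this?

Aspect ratio 648/458 ≈ 1.415 — close to the ISO √2 ≈ 1.414.
In the C-series (envelope sizes, between A and B): C2 = 458 × 648 mm.

C2 (458 × 648 mm)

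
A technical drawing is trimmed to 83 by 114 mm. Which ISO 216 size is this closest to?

Aspect ratio 114/83 ≈ 1.373 (ISO target is √2 ≈ 1.414).
In the C-series (envelope sizes, between A and B): C7 = 81 × 114 mm.
Off by 2 mm total — nearest standard size.

C7 (81 × 114 mm)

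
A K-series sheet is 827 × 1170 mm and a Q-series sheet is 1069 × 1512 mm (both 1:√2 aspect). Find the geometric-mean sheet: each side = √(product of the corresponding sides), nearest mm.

940 × 1330 mm

Short side: √(827 · 1069) = √884063 ≈ 940.2 → 940 mm
Long side: √(1170 · 1512) = √1769040 ≈ 1330.1 → 1330 mm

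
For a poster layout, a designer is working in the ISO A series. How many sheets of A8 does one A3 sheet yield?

Each ISO step halves the sheet: 1 × A3 → 2 × A4 → 4 × A5 → 8 × A6 → …
From A3 to A8 is 5 halving steps: 2^5 = 32.

32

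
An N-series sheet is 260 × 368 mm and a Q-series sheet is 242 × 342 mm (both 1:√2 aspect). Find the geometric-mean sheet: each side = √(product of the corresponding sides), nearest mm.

251 × 355 mm

Short side: √(260 · 242) = √62920 ≈ 250.8 → 251 mm
Long side: √(368 · 342) = √125856 ≈ 354.8 → 355 mm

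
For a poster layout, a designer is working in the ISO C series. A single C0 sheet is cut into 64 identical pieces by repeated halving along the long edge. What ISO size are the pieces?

C6

64 = 2^6, so 6 halving steps.
C0 → C1 → … → C6 after 6 steps.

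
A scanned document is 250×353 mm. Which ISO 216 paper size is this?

B4 (250 × 353 mm)

Aspect ratio 353/250 ≈ 1.412 — close to the ISO √2 ≈ 1.414.
In the B-series (B0 = 1000 × 1414 mm): B4 = 250 × 353 mm.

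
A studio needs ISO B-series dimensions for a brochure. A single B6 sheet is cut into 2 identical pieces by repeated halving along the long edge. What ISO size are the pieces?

2 = 2^1, so 1 halving step.
B6 → B7 → … → B7 after 1 step.

B7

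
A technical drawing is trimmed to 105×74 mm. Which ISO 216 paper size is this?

A7 (74 × 105 mm)

Aspect ratio 105/74 ≈ 1.419 — close to the ISO √2 ≈ 1.414.
In the A-series (A0 area = 1 m²): A7 = 74 × 105 mm.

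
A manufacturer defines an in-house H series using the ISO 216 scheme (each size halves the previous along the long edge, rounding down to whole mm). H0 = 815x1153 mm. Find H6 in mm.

101 × 144 mm

H1: ⌊1153/2⌋ × 815 = 576 × 815 mm
H2: ⌊815/2⌋ × 576 = 407 × 576 mm
H3: ⌊576/2⌋ × 407 = 288 × 407 mm
H4: ⌊407/2⌋ × 288 = 203 × 288 mm
H5: ⌊288/2⌋ × 203 = 144 × 203 mm
H6: ⌊203/2⌋ × 144 = 101 × 144 mm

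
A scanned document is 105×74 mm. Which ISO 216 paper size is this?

A7 (74 × 105 mm)

Aspect ratio 105/74 ≈ 1.419 — close to the ISO √2 ≈ 1.414.
In the A-series (A0 area = 1 m²): A7 = 74 × 105 mm.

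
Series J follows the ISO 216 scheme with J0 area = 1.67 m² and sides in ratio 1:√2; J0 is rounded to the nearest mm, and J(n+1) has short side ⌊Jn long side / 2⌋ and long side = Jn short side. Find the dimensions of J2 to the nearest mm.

Let J0's short side be w mm. w · w√2 = 1.67 m² = 1,670,000 mm², so w ≈ 1086.7 mm and w√2 ≈ 1536.8 mm → J0 = 1087 × 1537 mm.
J1: ⌊1537/2⌋ × 1087 = 768 × 1087 mm
J2: ⌊1087/2⌋ × 768 = 543 × 768 mm

543 × 768 mm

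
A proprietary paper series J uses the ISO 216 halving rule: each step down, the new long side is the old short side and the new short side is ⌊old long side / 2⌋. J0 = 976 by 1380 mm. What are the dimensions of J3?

J1: ⌊1380/2⌋ × 976 = 690 × 976 mm
J2: ⌊976/2⌋ × 690 = 488 × 690 mm
J3: ⌊690/2⌋ × 488 = 345 × 488 mm

345 × 488 mm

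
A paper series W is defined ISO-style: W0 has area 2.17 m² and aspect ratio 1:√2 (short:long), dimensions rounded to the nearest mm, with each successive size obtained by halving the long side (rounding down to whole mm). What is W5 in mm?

Let W0's short side be w mm. w · w√2 = 2.17 m² = 2,170,000 mm², so w ≈ 1238.7 mm and w√2 ≈ 1751.8 mm → W0 = 1239 × 1752 mm.
W1: ⌊1752/2⌋ × 1239 = 876 × 1239 mm
W2: ⌊1239/2⌋ × 876 = 619 × 876 mm
W3: ⌊876/2⌋ × 619 = 438 × 619 mm
W4: ⌊619/2⌋ × 438 = 309 × 438 mm
W5: ⌊438/2⌋ × 309 = 219 × 309 mm

219 × 309 mm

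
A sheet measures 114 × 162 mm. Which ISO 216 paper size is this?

C6 (114 × 162 mm)

Aspect ratio 162/114 ≈ 1.421 — close to the ISO √2 ≈ 1.414.
In the C-series (envelope sizes, between A and B): C6 = 114 × 162 mm.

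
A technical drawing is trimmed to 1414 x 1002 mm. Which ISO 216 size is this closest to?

B0 (1000 × 1414 mm)

Aspect ratio 1414/1002 ≈ 1.411 — close to the ISO √2 ≈ 1.414.
In the B-series (B0 = 1000 × 1414 mm): B0 = 1000 × 1414 mm.
Off by 2 mm total — nearest standard size.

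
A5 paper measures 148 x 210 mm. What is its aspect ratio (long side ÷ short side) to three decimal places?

210 / 148 = 1.419
ISO 216 targets √2 ≈ 1.414; the +0.005 deviation is from mm rounding.

1.419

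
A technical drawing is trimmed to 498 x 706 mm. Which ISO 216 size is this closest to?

B2 (500 × 707 mm)

Aspect ratio 706/498 ≈ 1.418 — close to the ISO √2 ≈ 1.414.
In the B-series (B0 = 1000 × 1414 mm): B2 = 500 × 707 mm.
Off by 3 mm total — nearest standard size.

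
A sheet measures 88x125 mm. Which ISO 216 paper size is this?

Aspect ratio 125/88 ≈ 1.420 — close to the ISO √2 ≈ 1.414.
In the B-series (B0 = 1000 × 1414 mm): B7 = 88 × 125 mm.

B7 (88 × 125 mm)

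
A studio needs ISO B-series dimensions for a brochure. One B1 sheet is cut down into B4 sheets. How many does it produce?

Each ISO step halves the sheet: 1 × B1 → 2 × B2 → 4 × B3 → 8 × B4
From B1 to B4 is 3 halving steps: 2^3 = 8.

8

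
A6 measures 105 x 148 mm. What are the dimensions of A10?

26 × 37 mm

A7: ⌊148/2⌋ × 105 = 74 × 105 mm
A8: ⌊105/2⌋ × 74 = 52 × 74 mm
A9: ⌊74/2⌋ × 52 = 37 × 52 mm
A10: ⌊52/2⌋ × 37 = 26 × 37 mm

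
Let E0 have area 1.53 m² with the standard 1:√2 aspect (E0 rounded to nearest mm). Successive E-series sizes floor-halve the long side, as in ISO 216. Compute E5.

183 × 260 mm

Let E0's short side be w mm. w · w√2 = 1.53 m² = 1,530,000 mm², so w ≈ 1040.1 mm and w√2 ≈ 1471.0 mm → E0 = 1040 × 1471 mm.
E1: ⌊1471/2⌋ × 1040 = 735 × 1040 mm
E2: ⌊1040/2⌋ × 735 = 520 × 735 mm
E3: ⌊735/2⌋ × 520 = 367 × 520 mm
E4: ⌊520/2⌋ × 367 = 260 × 367 mm
E5: ⌊367/2⌋ × 260 = 183 × 260 mm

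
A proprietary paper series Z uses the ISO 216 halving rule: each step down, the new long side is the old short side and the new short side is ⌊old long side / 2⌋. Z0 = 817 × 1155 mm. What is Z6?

102 × 144 mm

Z1 = 577 × 817 mm (from Z0 by 1 halving).
Z2: ⌊817/2⌋ × 577 = 408 × 577 mm
Z3: ⌊577/2⌋ × 408 = 288 × 408 mm
Z4: ⌊408/2⌋ × 288 = 204 × 288 mm
Z5: ⌊288/2⌋ × 204 = 144 × 204 mm
Z6: ⌊204/2⌋ × 144 = 102 × 144 mm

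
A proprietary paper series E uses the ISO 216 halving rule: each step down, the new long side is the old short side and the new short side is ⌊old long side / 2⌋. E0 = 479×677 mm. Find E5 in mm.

84 × 119 mm

E1: ⌊677/2⌋ × 479 = 338 × 479 mm
E2: ⌊479/2⌋ × 338 = 239 × 338 mm
E3: ⌊338/2⌋ × 239 = 169 × 239 mm
E4: ⌊239/2⌋ × 169 = 119 × 169 mm
E5: ⌊169/2⌋ × 119 = 84 × 119 mm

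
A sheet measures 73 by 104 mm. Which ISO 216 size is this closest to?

Aspect ratio 104/73 ≈ 1.425 — close to the ISO √2 ≈ 1.414.
In the A-series (A0 area = 1 m²): A7 = 74 × 105 mm.
Off by 2 mm total — nearest standard size.

A7 (74 × 105 mm)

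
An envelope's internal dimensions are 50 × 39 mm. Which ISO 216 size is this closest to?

Aspect ratio 50/39 ≈ 1.282 (ISO target is √2 ≈ 1.414).
In the A-series (A0 area = 1 m²): A9 = 37 × 52 mm.
Off by 4 mm total — nearest standard size.

A9 (37 × 52 mm)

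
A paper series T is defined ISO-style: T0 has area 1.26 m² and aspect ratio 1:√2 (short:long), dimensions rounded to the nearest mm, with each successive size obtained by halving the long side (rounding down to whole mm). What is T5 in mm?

Let T0's short side be w mm. w · w√2 = 1.26 m² = 1,260,000 mm², so w ≈ 943.9 mm and w√2 ≈ 1334.9 mm → T0 = 944 × 1335 mm.
T1: ⌊1335/2⌋ × 944 = 667 × 944 mm
T2: ⌊944/2⌋ × 667 = 472 × 667 mm
T3: ⌊667/2⌋ × 472 = 333 × 472 mm
T4: ⌊472/2⌋ × 333 = 236 × 333 mm
T5: ⌊333/2⌋ × 236 = 166 × 236 mm

166 × 236 mm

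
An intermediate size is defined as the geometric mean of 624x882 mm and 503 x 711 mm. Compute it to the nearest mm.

560 × 792 mm

Short side: √(624 · 503) = √313872 ≈ 560.2 → 560 mm
Long side: √(882 · 711) = √627102 ≈ 791.9 → 792 mm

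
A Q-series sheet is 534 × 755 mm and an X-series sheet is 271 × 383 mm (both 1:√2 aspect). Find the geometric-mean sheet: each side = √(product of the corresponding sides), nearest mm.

380 × 538 mm

Short side: √(534 · 271) = √144714 ≈ 380.4 → 380 mm
Long side: √(755 · 383) = √289165 ≈ 537.7 → 538 mm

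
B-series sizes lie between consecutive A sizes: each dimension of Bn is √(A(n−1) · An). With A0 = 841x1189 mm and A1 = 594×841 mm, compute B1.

Short side: √(841 · 594) = √499554 ≈ 706.8 → 707 mm
Long side: √(1189 · 841) = √999949 ≈ 1000.0 → 1000 mm

707 × 1000 mm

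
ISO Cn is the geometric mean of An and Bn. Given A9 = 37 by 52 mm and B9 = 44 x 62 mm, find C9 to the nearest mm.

40 × 57 mm

Short side: √(37 · 44) = √1628 ≈ 40.3 → 40 mm
Long side: √(52 · 62) = √3224 ≈ 56.8 → 57 mm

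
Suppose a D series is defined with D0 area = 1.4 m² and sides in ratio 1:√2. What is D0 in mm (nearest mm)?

995 × 1407 mm

Let the short side be w mm. Then w · w√2 = 1.4 m² = 1,400,000 mm².
w² = 1,400,000/√2, so w ≈ 995.0 mm; long side = w√2 ≈ 1407.1 mm.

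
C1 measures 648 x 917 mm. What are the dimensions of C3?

324 × 458 mm

C2: ⌊917/2⌋ × 648 = 458 × 648 mm
C3: ⌊648/2⌋ × 458 = 324 × 458 mm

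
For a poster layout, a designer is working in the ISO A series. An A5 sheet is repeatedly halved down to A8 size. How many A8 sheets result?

Each ISO step halves the sheet: 1 × A5 → 2 × A6 → 4 × A7 → 8 × A8
From A5 to A8 is 3 halving steps: 2^3 = 8.

8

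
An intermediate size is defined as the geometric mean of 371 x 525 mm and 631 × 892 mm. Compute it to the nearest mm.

484 × 684 mm

Short side: √(371 · 631) = √234101 ≈ 483.8 → 484 mm
Long side: √(525 · 892) = √468300 ≈ 684.3 → 684 mm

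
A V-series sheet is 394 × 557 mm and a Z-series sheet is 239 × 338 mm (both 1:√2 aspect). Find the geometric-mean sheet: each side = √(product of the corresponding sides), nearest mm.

Short side: √(394 · 239) = √94166 ≈ 306.9 → 307 mm
Long side: √(557 · 338) = √188266 ≈ 433.9 → 434 mm

307 × 434 mm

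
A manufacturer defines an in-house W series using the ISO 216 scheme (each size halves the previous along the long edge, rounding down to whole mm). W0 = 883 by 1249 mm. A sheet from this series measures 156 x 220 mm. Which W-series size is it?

W5

W0: 883 × 1249 mm
W1: 624 × 883 mm
W2: 441 × 624 mm
W3: 312 × 441 mm
W4: 220 × 312 mm
W5: 156 × 220 mm
W6: 110 × 156 mm
→ matches W5.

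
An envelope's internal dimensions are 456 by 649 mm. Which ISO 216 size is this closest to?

C2 (458 × 648 mm)

Aspect ratio 649/456 ≈ 1.423 — close to the ISO √2 ≈ 1.414.
In the C-series (envelope sizes, between A and B): C2 = 458 × 648 mm.
Off by 3 mm total — nearest standard size.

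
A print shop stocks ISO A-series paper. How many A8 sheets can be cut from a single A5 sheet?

8

Each ISO step halves the sheet: 1 × A5 → 2 × A6 → 4 × A7 → 8 × A8
From A5 to A8 is 3 halving steps: 2^3 = 8.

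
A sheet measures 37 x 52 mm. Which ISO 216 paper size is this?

A9 (37 × 52 mm)

Aspect ratio 52/37 ≈ 1.405 — close to the ISO √2 ≈ 1.414.
In the A-series (A0 area = 1 m²): A9 = 37 × 52 mm.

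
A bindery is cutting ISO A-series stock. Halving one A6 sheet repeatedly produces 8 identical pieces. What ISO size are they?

A9

8 = 2^3, so 3 halving steps.
A6 → A7 → … → A9 after 3 steps.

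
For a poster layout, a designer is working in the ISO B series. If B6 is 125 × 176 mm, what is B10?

31 × 44 mm

B7: ⌊176/2⌋ × 125 = 88 × 125 mm
B8: ⌊125/2⌋ × 88 = 62 × 88 mm
B9: ⌊88/2⌋ × 62 = 44 × 62 mm
B10: ⌊62/2⌋ × 44 = 31 × 44 mm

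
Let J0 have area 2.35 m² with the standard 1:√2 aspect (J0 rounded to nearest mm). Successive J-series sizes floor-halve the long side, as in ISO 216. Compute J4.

Let J0's short side be w mm. w · w√2 = 2.35 m² = 2,350,000 mm², so w ≈ 1289.1 mm and w√2 ≈ 1823.0 mm → J0 = 1289 × 1823 mm.
J1: ⌊1823/2⌋ × 1289 = 911 × 1289 mm
J2: ⌊1289/2⌋ × 911 = 644 × 911 mm
J3: ⌊911/2⌋ × 644 = 455 × 644 mm
J4: ⌊644/2⌋ × 455 = 322 × 455 mm

322 × 455 mm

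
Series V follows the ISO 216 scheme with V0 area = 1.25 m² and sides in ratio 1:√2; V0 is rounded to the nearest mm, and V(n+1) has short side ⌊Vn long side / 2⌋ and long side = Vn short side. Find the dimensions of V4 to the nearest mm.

235 × 332 mm

Let V0's short side be w mm. w · w√2 = 1.25 m² = 1,250,000 mm², so w ≈ 940.2 mm and w√2 ≈ 1329.6 mm → V0 = 940 × 1330 mm.
V1: ⌊1330/2⌋ × 940 = 665 × 940 mm
V2: ⌊940/2⌋ × 665 = 470 × 665 mm
V3: ⌊665/2⌋ × 470 = 332 × 470 mm
V4: ⌊470/2⌋ × 332 = 235 × 332 mm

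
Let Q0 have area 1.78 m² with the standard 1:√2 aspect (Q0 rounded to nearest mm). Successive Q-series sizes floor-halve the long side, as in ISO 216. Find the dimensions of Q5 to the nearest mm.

198 × 280 mm

Let Q0's short side be w mm. w · w√2 = 1.78 m² = 1,780,000 mm², so w ≈ 1121.9 mm and w√2 ≈ 1586.6 mm → Q0 = 1122 × 1587 mm.
Q1: ⌊1587/2⌋ × 1122 = 793 × 1122 mm
Q2: ⌊1122/2⌋ × 793 = 561 × 793 mm
Q3: ⌊793/2⌋ × 561 = 396 × 561 mm
Q4: ⌊561/2⌋ × 396 = 280 × 396 mm
Q5: ⌊396/2⌋ × 280 = 198 × 280 mm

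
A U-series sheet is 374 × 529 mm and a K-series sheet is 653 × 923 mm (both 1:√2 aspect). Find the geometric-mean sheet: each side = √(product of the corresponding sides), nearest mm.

494 × 699 mm

Short side: √(374 · 653) = √244222 ≈ 494.2 → 494 mm
Long side: √(529 · 923) = √488267 ≈ 698.8 → 699 mm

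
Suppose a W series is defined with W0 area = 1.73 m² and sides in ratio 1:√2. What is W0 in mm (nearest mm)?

1106 × 1564 mm

Let the short side be w mm. Then w · w√2 = 1.73 m² = 1,730,000 mm².
w² = 1,730,000/√2, so w ≈ 1106.0 mm; long side = w√2 ≈ 1564.2 mm.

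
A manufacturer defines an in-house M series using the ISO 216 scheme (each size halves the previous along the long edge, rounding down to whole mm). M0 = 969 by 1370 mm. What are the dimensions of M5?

171 × 242 mm

M1 = 685 × 969 mm (from M0 by 1 halving).
M2: ⌊969/2⌋ × 685 = 484 × 685 mm
M3: ⌊685/2⌋ × 484 = 342 × 484 mm
M4: ⌊484/2⌋ × 342 = 242 × 342 mm
M5: ⌊342/2⌋ × 242 = 171 × 242 mm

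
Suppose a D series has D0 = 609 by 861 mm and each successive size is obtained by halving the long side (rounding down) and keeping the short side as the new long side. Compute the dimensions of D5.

D1: ⌊861/2⌋ × 609 = 430 × 609 mm
D2: ⌊609/2⌋ × 430 = 304 × 430 mm
D3: ⌊430/2⌋ × 304 = 215 × 304 mm
D4: ⌊304/2⌋ × 215 = 152 × 215 mm
D5: ⌊215/2⌋ × 152 = 107 × 152 mm

107 × 152 mm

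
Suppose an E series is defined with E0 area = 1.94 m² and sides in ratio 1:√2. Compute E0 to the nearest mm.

1171 × 1656 mm

Let the short side be w mm. Then w · w√2 = 1.94 m² = 1,940,000 mm².
w² = 1,940,000/√2, so w ≈ 1171.2 mm; long side = w√2 ≈ 1656.4 mm.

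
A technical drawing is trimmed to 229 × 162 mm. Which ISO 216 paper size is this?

C5 (162 × 229 mm)

Aspect ratio 229/162 ≈ 1.414 — close to the ISO √2 ≈ 1.414.
In the C-series (envelope sizes, between A and B): C5 = 162 × 229 mm.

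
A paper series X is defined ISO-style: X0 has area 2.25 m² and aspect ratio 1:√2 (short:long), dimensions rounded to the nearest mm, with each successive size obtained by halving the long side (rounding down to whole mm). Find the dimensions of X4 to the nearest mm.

315 × 446 mm

Let X0's short side be w mm. w · w√2 = 2.25 m² = 2,250,000 mm², so w ≈ 1261.3 mm and w√2 ≈ 1783.8 mm → X0 = 1261 × 1784 mm.
X1: ⌊1784/2⌋ × 1261 = 892 × 1261 mm
X2: ⌊1261/2⌋ × 892 = 630 × 892 mm
X3: ⌊892/2⌋ × 630 = 446 × 630 mm
X4: ⌊630/2⌋ × 446 = 315 × 446 mm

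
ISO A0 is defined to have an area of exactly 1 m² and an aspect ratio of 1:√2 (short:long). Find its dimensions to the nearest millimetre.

841 × 1189 mm

Let the short side be w mm. Then the long side is w√2 and w · w√2 = 10⁶ mm².
w² = 10⁶/√2, so w = 1000 / 2^(1/4) ≈ 840.9 mm; long side = 1000 · 2^(1/4) ≈ 1189.2 mm.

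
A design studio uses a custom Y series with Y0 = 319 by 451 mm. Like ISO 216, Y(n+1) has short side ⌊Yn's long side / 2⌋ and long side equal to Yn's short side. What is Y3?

Y1: ⌊451/2⌋ × 319 = 225 × 319 mm
Y2: ⌊319/2⌋ × 225 = 159 × 225 mm
Y3: ⌊225/2⌋ × 159 = 112 × 159 mm

112 × 159 mm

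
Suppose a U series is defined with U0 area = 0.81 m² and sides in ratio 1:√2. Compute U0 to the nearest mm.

757 × 1070 mm

Let the short side be w mm. Then w · w√2 = 0.81 m² = 810,000 mm².
w² = 810,000/√2, so w ≈ 756.8 mm; long side = w√2 ≈ 1070.3 mm.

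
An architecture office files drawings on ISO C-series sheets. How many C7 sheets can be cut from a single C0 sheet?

C0 = 917 × 1297 mm; C7 = 81 × 114 mm.
Each halving step doubles the count; 7 steps from C0 to C7.
2^7 = 128.

128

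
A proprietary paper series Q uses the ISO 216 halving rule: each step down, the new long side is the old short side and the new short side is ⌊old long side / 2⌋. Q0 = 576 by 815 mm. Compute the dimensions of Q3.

Q1: ⌊815/2⌋ × 576 = 407 × 576 mm
Q2: ⌊576/2⌋ × 407 = 288 × 407 mm
Q3: ⌊407/2⌋ × 288 = 203 × 288 mm

203 × 288 mm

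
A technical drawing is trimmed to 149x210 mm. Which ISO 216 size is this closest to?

Aspect ratio 210/149 ≈ 1.409 — close to the ISO √2 ≈ 1.414.
In the A-series (A0 area = 1 m²): A5 = 148 × 210 mm.
Off by 1 mm total — nearest standard size.

A5 (148 × 210 mm)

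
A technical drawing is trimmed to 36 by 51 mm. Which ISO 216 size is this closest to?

Aspect ratio 51/36 ≈ 1.417 — close to the ISO √2 ≈ 1.414.
In the A-series (A0 area = 1 m²): A9 = 37 × 52 mm.
Off by 2 mm total — nearest standard size.

A9 (37 × 52 mm)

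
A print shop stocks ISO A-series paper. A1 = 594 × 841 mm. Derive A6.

A2: ⌊841/2⌋ × 594 = 420 × 594 mm
A3: ⌊594/2⌋ × 420 = 297 × 420 mm
A4: ⌊420/2⌋ × 297 = 210 × 297 mm
A5: ⌊297/2⌋ × 210 = 148 × 210 mm
A6: ⌊210/2⌋ × 148 = 105 × 148 mm

105 × 148 mm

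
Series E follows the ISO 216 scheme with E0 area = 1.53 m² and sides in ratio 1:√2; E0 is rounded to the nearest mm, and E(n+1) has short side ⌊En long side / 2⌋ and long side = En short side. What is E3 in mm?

Let E0's short side be w mm. w · w√2 = 1.53 m² = 1,530,000 mm², so w ≈ 1040.1 mm and w√2 ≈ 1471.0 mm → E0 = 1040 × 1471 mm.
E1: ⌊1471/2⌋ × 1040 = 735 × 1040 mm
E2: ⌊1040/2⌋ × 735 = 520 × 735 mm
E3: ⌊735/2⌋ × 520 = 367 × 520 mm

367 × 520 mm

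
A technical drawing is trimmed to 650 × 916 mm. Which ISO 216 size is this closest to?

C1 (648 × 917 mm)

Aspect ratio 916/650 ≈ 1.409 — close to the ISO √2 ≈ 1.414.
In the C-series (envelope sizes, between A and B): C1 = 648 × 917 mm.
Off by 3 mm total — nearest standard size.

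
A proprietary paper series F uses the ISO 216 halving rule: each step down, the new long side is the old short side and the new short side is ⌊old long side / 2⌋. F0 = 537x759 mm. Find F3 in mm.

F1: ⌊759/2⌋ × 537 = 379 × 537 mm
F2: ⌊537/2⌋ × 379 = 268 × 379 mm
F3: ⌊379/2⌋ × 268 = 189 × 268 mm

189 × 268 mm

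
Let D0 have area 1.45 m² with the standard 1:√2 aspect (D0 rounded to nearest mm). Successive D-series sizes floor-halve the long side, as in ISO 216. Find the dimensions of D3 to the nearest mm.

Let D0's short side be w mm. w · w√2 = 1.45 m² = 1,450,000 mm², so w ≈ 1012.6 mm and w√2 ≈ 1432.0 mm → D0 = 1013 × 1432 mm.
D1: ⌊1432/2⌋ × 1013 = 716 × 1013 mm
D2: ⌊1013/2⌋ × 716 = 506 × 716 mm
D3: ⌊716/2⌋ × 506 = 358 × 506 mm

358 × 506 mm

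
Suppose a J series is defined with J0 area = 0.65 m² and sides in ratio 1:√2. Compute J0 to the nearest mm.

Let the short side be w mm. Then w · w√2 = 0.65 m² = 650,000 mm².
w² = 650,000/√2, so w ≈ 678.0 mm; long side = w√2 ≈ 958.8 mm.

678 × 959 mm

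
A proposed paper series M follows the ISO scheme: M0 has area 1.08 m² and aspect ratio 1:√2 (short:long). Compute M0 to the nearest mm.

874 × 1236 mm

Let the short side be w mm. Then w · w√2 = 1.08 m² = 1,080,000 mm².
w² = 1,080,000/√2, so w ≈ 873.9 mm; long side = w√2 ≈ 1235.9 mm.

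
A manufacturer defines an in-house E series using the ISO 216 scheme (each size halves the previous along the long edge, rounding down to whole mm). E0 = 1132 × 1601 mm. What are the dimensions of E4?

E1: ⌊1601/2⌋ × 1132 = 800 × 1132 mm
E2: ⌊1132/2⌋ × 800 = 566 × 800 mm
E3: ⌊800/2⌋ × 566 = 400 × 566 mm
E4: ⌊566/2⌋ × 400 = 283 × 400 mm

283 × 400 mm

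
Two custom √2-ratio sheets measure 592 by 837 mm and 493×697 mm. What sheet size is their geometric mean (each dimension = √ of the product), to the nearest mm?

Short side: √(592 · 493) = √291856 ≈ 540.2 → 540 mm
Long side: √(837 · 697) = √583389 ≈ 763.8 → 764 mm

540 × 764 mm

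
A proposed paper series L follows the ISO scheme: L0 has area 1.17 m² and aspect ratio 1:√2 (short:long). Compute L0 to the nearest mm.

910 × 1286 mm

Let the short side be w mm. Then w · w√2 = 1.17 m² = 1,170,000 mm².
w² = 1,170,000/√2, so w ≈ 909.6 mm; long side = w√2 ≈ 1286.3 mm.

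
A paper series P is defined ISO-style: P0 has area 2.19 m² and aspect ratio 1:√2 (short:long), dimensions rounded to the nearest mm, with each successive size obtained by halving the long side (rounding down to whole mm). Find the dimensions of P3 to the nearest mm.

Let P0's short side be w mm. w · w√2 = 2.19 m² = 2,190,000 mm², so w ≈ 1244.4 mm and w√2 ≈ 1759.9 mm → P0 = 1244 × 1760 mm.
P1: ⌊1760/2⌋ × 1244 = 880 × 1244 mm
P2: ⌊1244/2⌋ × 880 = 622 × 880 mm
P3: ⌊880/2⌋ × 622 = 440 × 622 mm

440 × 622 mm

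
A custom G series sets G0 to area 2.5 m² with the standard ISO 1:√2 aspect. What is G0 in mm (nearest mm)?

1330 × 1880 mm

Let the short side be w mm. Then w · w√2 = 2.5 m² = 2,500,000 mm².
w² = 2,500,000/√2, so w ≈ 1329.6 mm; long side = w√2 ≈ 1880.3 mm.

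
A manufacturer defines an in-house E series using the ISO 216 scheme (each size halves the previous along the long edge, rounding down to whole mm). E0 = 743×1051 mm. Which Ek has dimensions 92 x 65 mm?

E0: 743 × 1051 mm
E1: 525 × 743 mm
E2: 371 × 525 mm
E3: 262 × 371 mm
E4: 185 × 262 mm
E5: 131 × 185 mm
E6: 92 × 131 mm
E7: 65 × 92 mm
E8: 46 × 65 mm
→ matches E7.

E7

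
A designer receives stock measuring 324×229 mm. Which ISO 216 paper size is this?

C4 (229 × 324 mm)

Aspect ratio 324/229 ≈ 1.415 — close to the ISO √2 ≈ 1.414.
In the C-series (envelope sizes, between A and B): C4 = 229 × 324 mm.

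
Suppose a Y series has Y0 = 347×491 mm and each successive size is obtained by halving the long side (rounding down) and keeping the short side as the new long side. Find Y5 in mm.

Y1: ⌊491/2⌋ × 347 = 245 × 347 mm
Y2: ⌊347/2⌋ × 245 = 173 × 245 mm
Y3: ⌊245/2⌋ × 173 = 122 × 173 mm
Y4: ⌊173/2⌋ × 122 = 86 × 122 mm
Y5: ⌊122/2⌋ × 86 = 61 × 86 mm

61 × 86 mm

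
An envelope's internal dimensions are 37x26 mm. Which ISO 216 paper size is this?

A10 (26 × 37 mm)

Aspect ratio 37/26 ≈ 1.423 — close to the ISO √2 ≈ 1.414.
In the A-series (A0 area = 1 m²): A10 = 26 × 37 mm.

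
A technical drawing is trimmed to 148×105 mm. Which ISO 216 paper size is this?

A6 (105 × 148 mm)

Aspect ratio 148/105 ≈ 1.410 — close to the ISO √2 ≈ 1.414.
In the A-series (A0 area = 1 m²): A6 = 105 × 148 mm.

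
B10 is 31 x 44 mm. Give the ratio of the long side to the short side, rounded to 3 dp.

44 / 31 = 1.419
ISO 216 targets √2 ≈ 1.414; the +0.005 deviation is from mm rounding.

1.419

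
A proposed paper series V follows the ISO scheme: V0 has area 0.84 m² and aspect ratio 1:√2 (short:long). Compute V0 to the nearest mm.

Let the short side be w mm. Then w · w√2 = 0.84 m² = 840,000 mm².
w² = 840,000/√2, so w ≈ 770.7 mm; long side = w√2 ≈ 1089.9 mm.

771 × 1090 mm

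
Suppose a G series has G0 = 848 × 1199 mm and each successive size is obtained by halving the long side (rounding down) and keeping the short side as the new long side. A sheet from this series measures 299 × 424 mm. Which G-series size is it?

G0: 848 × 1199 mm
G1: 599 × 848 mm
G2: 424 × 599 mm
G3: 299 × 424 mm
G4: 212 × 299 mm
→ matches G3.

G3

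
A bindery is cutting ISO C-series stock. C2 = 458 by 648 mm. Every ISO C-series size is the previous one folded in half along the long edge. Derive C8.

C3: ⌊648/2⌋ × 458 = 324 × 458 mm
C4: ⌊458/2⌋ × 324 = 229 × 324 mm
C5: ⌊324/2⌋ × 229 = 162 × 229 mm
C6: ⌊229/2⌋ × 162 = 114 × 162 mm
C7: ⌊162/2⌋ × 114 = 81 × 114 mm
C8: ⌊114/2⌋ × 81 = 57 × 81 mm

57 × 81 mm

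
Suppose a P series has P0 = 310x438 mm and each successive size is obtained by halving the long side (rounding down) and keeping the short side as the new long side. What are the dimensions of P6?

P1: ⌊438/2⌋ × 310 = 219 × 310 mm
P2: ⌊310/2⌋ × 219 = 155 × 219 mm
P3: ⌊219/2⌋ × 155 = 109 × 155 mm
P4: ⌊155/2⌋ × 109 = 77 × 109 mm
P5: ⌊109/2⌋ × 77 = 54 × 77 mm
P6: ⌊77/2⌋ × 54 = 38 × 54 mm

38 × 54 mm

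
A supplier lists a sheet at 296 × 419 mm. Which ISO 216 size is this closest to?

A3 (297 × 420 mm)

Aspect ratio 419/296 ≈ 1.416 — close to the ISO √2 ≈ 1.414.
In the A-series (A0 area = 1 m²): A3 = 297 × 420 mm.
Off by 2 mm total — nearest standard size.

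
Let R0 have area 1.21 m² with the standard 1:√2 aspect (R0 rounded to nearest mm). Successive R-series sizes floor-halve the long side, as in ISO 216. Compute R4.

231 × 327 mm

Let R0's short side be w mm. w · w√2 = 1.21 m² = 1,210,000 mm², so w ≈ 925.0 mm and w√2 ≈ 1308.1 mm → R0 = 925 × 1308 mm.
R1: ⌊1308/2⌋ × 925 = 654 × 925 mm
R2: ⌊925/2⌋ × 654 = 462 × 654 mm
R3: ⌊654/2⌋ × 462 = 327 × 462 mm
R4: ⌊462/2⌋ × 327 = 231 × 327 mm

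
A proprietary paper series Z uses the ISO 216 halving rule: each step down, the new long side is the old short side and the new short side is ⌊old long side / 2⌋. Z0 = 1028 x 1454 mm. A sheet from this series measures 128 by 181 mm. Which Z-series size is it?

Z6

Z0: 1028 × 1454 mm
Z1: 727 × 1028 mm
Z2: 514 × 727 mm
Z3: 363 × 514 mm
Z4: 257 × 363 mm
Z5: 181 × 257 mm
Z6: 128 × 181 mm
Z7: 90 × 128 mm
→ matches Z6.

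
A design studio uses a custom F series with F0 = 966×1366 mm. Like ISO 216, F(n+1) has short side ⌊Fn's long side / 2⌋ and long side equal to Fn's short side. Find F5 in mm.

170 × 241 mm

F1 = 683 × 966 mm (from F0 by 1 halving).
F2: ⌊966/2⌋ × 683 = 483 × 683 mm
F3: ⌊683/2⌋ × 483 = 341 × 483 mm
F4: ⌊483/2⌋ × 341 = 241 × 341 mm
F5: ⌊341/2⌋ × 241 = 170 × 241 mm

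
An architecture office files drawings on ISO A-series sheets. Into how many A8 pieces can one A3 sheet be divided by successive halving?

A3 = 297 × 420 mm; A8 = 52 × 74 mm.
Each halving step doubles the count; 5 steps from A3 to A8.
2^5 = 32.

32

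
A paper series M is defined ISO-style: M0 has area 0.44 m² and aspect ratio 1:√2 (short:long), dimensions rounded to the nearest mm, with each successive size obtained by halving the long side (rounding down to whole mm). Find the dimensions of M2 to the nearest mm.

Let M0's short side be w mm. w · w√2 = 0.44 m² = 440,000 mm², so w ≈ 557.8 mm and w√2 ≈ 788.8 mm → M0 = 558 × 789 mm.
M1: ⌊789/2⌋ × 558 = 394 × 558 mm
M2: ⌊558/2⌋ × 394 = 279 × 394 mm

279 × 394 mm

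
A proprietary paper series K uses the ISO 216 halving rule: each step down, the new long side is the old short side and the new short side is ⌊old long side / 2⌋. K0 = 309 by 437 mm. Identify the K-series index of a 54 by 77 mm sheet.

K5

K0: 309 × 437 mm
K1: 218 × 309 mm
K2: 154 × 218 mm
K3: 109 × 154 mm
K4: 77 × 109 mm
K5: 54 × 77 mm
K6: 38 × 54 mm
→ matches K5.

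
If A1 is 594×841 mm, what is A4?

A2: ⌊841/2⌋ × 594 = 420 × 594 mm
A3: ⌊594/2⌋ × 420 = 297 × 420 mm
A4: ⌊420/2⌋ × 297 = 210 × 297 mm

210 × 297 mm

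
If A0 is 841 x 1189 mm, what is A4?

210 × 297 mm

A1: ⌊1189/2⌋ × 841 = 594 × 841 mm
A2: ⌊841/2⌋ × 594 = 420 × 594 mm
A3: ⌊594/2⌋ × 420 = 297 × 420 mm
A4: ⌊420/2⌋ × 297 = 210 × 297 mm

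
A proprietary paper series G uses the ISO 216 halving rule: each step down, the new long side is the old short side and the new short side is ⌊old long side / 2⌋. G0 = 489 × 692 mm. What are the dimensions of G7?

G1 = 346 × 489 mm (from G0 by 1 halving).
G2: ⌊489/2⌋ × 346 = 244 × 346 mm
G3: ⌊346/2⌋ × 244 = 173 × 244 mm
G4: ⌊244/2⌋ × 173 = 122 × 173 mm
G5: ⌊173/2⌋ × 122 = 86 × 122 mm
G6: ⌊122/2⌋ × 86 = 61 × 86 mm
G7: ⌊86/2⌋ × 61 = 43 × 61 mm

43 × 61 mm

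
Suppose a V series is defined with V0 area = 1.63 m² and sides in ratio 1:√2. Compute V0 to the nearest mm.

Let the short side be w mm. Then w · w√2 = 1.63 m² = 1,630,000 mm².
w² = 1,630,000/√2, so w ≈ 1073.6 mm; long side = w√2 ≈ 1518.3 mm.

1074 × 1518 mm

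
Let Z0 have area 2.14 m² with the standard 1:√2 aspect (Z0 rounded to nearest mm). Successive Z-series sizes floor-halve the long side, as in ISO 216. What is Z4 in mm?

307 × 435 mm

Let Z0's short side be w mm. w · w√2 = 2.14 m² = 2,140,000 mm², so w ≈ 1230.1 mm and w√2 ≈ 1739.7 mm → Z0 = 1230 × 1740 mm.
Z1: ⌊1740/2⌋ × 1230 = 870 × 1230 mm
Z2: ⌊1230/2⌋ × 870 = 615 × 870 mm
Z3: ⌊870/2⌋ × 615 = 435 × 615 mm
Z4: ⌊615/2⌋ × 435 = 307 × 435 mm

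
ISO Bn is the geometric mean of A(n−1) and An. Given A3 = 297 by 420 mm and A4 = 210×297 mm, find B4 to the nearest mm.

Short side: √(297 · 210) = √62370 ≈ 249.7 → 250 mm
Long side: √(420 · 297) = √124740 ≈ 353.2 → 353 mm

250 × 353 mm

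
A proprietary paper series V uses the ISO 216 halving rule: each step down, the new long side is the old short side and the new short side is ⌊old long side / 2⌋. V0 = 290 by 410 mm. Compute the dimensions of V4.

72 × 102 mm

V1: ⌊410/2⌋ × 290 = 205 × 290 mm
V2: ⌊290/2⌋ × 205 = 145 × 205 mm
V3: ⌊205/2⌋ × 145 = 102 × 145 mm
V4: ⌊145/2⌋ × 102 = 72 × 102 mm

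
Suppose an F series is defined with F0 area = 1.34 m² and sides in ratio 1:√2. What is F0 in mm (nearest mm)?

973 × 1377 mm

Let the short side be w mm. Then w · w√2 = 1.34 m² = 1,340,000 mm².
w² = 1,340,000/√2, so w ≈ 973.4 mm; long side = w√2 ≈ 1376.6 mm.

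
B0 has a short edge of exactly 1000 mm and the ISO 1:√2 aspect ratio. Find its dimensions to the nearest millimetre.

1000 × 1414 mm

Short side = 1000 mm; long side = 1000√2 ≈ 1414.2 mm.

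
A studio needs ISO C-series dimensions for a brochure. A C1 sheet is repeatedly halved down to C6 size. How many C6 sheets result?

32

Each ISO step halves the sheet: 1 × C1 → 2 × C2 → 4 × C3 → 8 × C4 → …
From C1 to C6 is 5 halving steps: 2^5 = 32.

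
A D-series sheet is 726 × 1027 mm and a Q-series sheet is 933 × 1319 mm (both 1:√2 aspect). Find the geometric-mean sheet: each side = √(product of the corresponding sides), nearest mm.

823 × 1164 mm

Short side: √(726 · 933) = √677358 ≈ 823.0 → 823 mm
Long side: √(1027 · 1319) = √1354613 ≈ 1163.9 → 1164 mm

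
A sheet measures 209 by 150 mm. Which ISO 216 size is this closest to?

Aspect ratio 209/150 ≈ 1.393 (ISO target is √2 ≈ 1.414).
In the A-series (A0 area = 1 m²): A5 = 148 × 210 mm.
Off by 3 mm total — nearest standard size.

A5 (148 × 210 mm)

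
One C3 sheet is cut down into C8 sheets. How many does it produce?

Each ISO step halves the sheet: 1 × C3 → 2 × C4 → 4 × C5 → 8 × C6 → …
From C3 to C8 is 5 halving steps: 2^5 = 32.

32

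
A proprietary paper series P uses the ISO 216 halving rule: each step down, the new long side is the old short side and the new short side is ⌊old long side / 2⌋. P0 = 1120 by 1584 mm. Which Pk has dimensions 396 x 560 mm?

P0: 1120 × 1584 mm
P1: 792 × 1120 mm
P2: 560 × 792 mm
P3: 396 × 560 mm
P4: 280 × 396 mm
→ matches P3.

P3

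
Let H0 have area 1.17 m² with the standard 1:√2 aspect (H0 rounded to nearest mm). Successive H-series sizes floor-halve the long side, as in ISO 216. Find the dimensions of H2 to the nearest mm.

455 × 643 mm

Let H0's short side be w mm. w · w√2 = 1.17 m² = 1,170,000 mm², so w ≈ 909.6 mm and w√2 ≈ 1286.3 mm → H0 = 910 × 1286 mm.
H1: ⌊1286/2⌋ × 910 = 643 × 910 mm
H2: ⌊910/2⌋ × 643 = 455 × 643 mm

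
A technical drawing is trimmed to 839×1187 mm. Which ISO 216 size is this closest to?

Aspect ratio 1187/839 ≈ 1.415 — close to the ISO √2 ≈ 1.414.
In the A-series (A0 area = 1 m²): A0 = 841 × 1189 mm.
Off by 4 mm total — nearest standard size.

A0 (841 × 1189 mm)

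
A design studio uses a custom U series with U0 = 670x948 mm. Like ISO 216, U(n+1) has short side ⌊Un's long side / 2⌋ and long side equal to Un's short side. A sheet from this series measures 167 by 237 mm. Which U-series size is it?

U0: 670 × 948 mm
U1: 474 × 670 mm
U2: 335 × 474 mm
U3: 237 × 335 mm
U4: 167 × 237 mm
U5: 118 × 167 mm
→ matches U4.

U4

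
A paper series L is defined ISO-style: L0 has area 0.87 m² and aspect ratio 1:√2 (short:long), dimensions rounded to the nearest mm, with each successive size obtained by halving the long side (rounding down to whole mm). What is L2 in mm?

Let L0's short side be w mm. w · w√2 = 0.87 m² = 870,000 mm², so w ≈ 784.3 mm and w√2 ≈ 1109.2 mm → L0 = 784 × 1109 mm.
L1: ⌊1109/2⌋ × 784 = 554 × 784 mm
L2: ⌊784/2⌋ × 554 = 392 × 554 mm

392 × 554 mm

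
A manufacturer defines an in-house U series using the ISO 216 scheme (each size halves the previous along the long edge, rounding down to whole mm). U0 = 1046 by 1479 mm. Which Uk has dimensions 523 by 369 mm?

U3

U0: 1046 × 1479 mm
U1: 739 × 1046 mm
U2: 523 × 739 mm
U3: 369 × 523 mm
U4: 261 × 369 mm
→ matches U3.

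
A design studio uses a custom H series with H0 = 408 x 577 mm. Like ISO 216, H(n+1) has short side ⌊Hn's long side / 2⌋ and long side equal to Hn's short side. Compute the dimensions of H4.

H1: ⌊577/2⌋ × 408 = 288 × 408 mm
H2: ⌊408/2⌋ × 288 = 204 × 288 mm
H3: ⌊288/2⌋ × 204 = 144 × 204 mm
H4: ⌊204/2⌋ × 144 = 102 × 144 mm

102 × 144 mm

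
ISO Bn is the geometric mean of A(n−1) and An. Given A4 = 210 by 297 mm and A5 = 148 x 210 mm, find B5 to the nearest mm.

176 × 250 mm

Short side: √(210 · 148) = √31080 ≈ 176.3 → 176 mm
Long side: √(297 · 210) = √62370 ≈ 249.7 → 250 mm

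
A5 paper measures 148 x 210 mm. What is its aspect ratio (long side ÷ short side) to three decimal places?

1.419

210 / 148 = 1.419
ISO 216 targets √2 ≈ 1.414; the +0.005 deviation is from mm rounding.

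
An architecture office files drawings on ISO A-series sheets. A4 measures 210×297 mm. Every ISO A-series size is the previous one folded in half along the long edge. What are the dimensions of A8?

52 × 74 mm

A5: ⌊297/2⌋ × 210 = 148 × 210 mm
A6: ⌊210/2⌋ × 148 = 105 × 148 mm
A7: ⌊148/2⌋ × 105 = 74 × 105 mm
A8: ⌊105/2⌋ × 74 = 52 × 74 mm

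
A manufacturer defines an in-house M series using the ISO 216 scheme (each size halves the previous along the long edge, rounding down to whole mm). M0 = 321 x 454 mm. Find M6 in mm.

M1 = 227 × 321 mm (from M0 by 1 halving).
M2: ⌊321/2⌋ × 227 = 160 × 227 mm
M3: ⌊227/2⌋ × 160 = 113 × 160 mm
M4: ⌊160/2⌋ × 113 = 80 × 113 mm
M5: ⌊113/2⌋ × 80 = 56 × 80 mm
M6: ⌊80/2⌋ × 56 = 40 × 56 mm

40 × 56 mm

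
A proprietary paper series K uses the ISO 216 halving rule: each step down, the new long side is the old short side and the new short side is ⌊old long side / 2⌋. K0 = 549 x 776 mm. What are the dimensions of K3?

194 × 274 mm

K1: ⌊776/2⌋ × 549 = 388 × 549 mm
K2: ⌊549/2⌋ × 388 = 274 × 388 mm
K3: ⌊388/2⌋ × 274 = 194 × 274 mm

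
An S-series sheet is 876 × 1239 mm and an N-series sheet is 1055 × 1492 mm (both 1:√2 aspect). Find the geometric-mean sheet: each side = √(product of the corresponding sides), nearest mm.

961 × 1360 mm

Short side: √(876 · 1055) = √924180 ≈ 961.3 → 961 mm
Long side: √(1239 · 1492) = √1848588 ≈ 1359.6 → 1360 mm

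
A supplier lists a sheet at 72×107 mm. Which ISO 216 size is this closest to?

A7 (74 × 105 mm)

Aspect ratio 107/72 ≈ 1.486 (ISO target is √2 ≈ 1.414).
In the A-series (A0 area = 1 m²): A7 = 74 × 105 mm.
Off by 4 mm total — nearest standard size.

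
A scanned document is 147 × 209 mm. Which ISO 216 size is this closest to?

Aspect ratio 209/147 ≈ 1.422 — close to the ISO √2 ≈ 1.414.
In the A-series (A0 area = 1 m²): A5 = 148 × 210 mm.
Off by 2 mm total — nearest standard size.

A5 (148 × 210 mm)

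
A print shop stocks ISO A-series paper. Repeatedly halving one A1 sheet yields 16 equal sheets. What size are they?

A5

16 = 2^4, so 4 halving steps.
A1 → A2 → … → A5 after 4 steps.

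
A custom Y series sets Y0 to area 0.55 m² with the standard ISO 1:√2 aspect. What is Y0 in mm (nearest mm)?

Let the short side be w mm. Then w · w√2 = 0.55 m² = 550,000 mm².
w² = 550,000/√2, so w ≈ 623.6 mm; long side = w√2 ≈ 881.9 mm.

624 × 882 mm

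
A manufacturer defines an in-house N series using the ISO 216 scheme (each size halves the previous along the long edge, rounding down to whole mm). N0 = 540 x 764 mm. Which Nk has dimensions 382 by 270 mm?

N2

N0: 540 × 764 mm
N1: 382 × 540 mm
N2: 270 × 382 mm
N3: 191 × 270 mm
→ matches N2.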